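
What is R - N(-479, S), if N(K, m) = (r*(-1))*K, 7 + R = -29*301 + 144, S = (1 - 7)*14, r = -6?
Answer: -5718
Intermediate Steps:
S = -84 (S = -6*14 = -84)
R = -8592 (R = -7 + (-29*301 + 144) = -7 + (-8729 + 144) = -7 - 8585 = -8592)
N(K, m) = 6*K (N(K, m) = (-6*(-1))*K = 6*K)
R - N(-479, S) = -8592 - 6*(-479) = -8592 - 1*(-2874) = -8592 + 2874 = -5718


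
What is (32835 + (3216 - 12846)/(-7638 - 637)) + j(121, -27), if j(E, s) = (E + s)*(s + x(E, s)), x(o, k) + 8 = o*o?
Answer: 2326599271/1655 ≈ 1.4058e+6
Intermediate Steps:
x(o, k) = -8 + o² (x(o, k) = -8 + o*o = -8 + o²)
j(E, s) = (E + s)*(-8 + s + E²) (j(E, s) = (E + s)*(s + (-8 + E²)) = (E + s)*(-8 + s + E²))
(32835 + (3216 - 12846)/(-7638 - 637)) + j(121, -27) = (32835 + (3216 - 12846)/(-7638 - 637)) + ((-27)² + 121*(-27) + 121*(-8 + 121²) - 27*(-8 + 121²)) = (32835 - 9630/(-8275)) + (729 - 3267 + 121*(-8 + 14641) - 27*(-8 + 14641)) = (32835 - 9630*(-1/8275)) + (729 - 3267 + 121*14633 - 27*14633) = (32835 + 1926/1655) + (729 - 3267 + 1770593 - 395091) = 54343851/1655 + 1372964 = 2326599271/1655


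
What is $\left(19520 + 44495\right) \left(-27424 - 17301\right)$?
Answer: $-2863070875$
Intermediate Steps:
$\left(19520 + 44495\right) \left(-27424 - 17301\right) = 64015 \left(-44725\right) = -2863070875$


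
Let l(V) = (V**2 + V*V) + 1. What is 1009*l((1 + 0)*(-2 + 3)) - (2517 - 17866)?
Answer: 18376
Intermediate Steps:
l(V) = 1 + 2*V**2 (l(V) = (V**2 + V**2) + 1 = 2*V**2 + 1 = 1 + 2*V**2)
1009*l((1 + 0)*(-2 + 3)) - (2517 - 17866) = 1009*(1 + 2*((1 + 0)*(-2 + 3))**2) - (2517 - 17866) = 1009*(1 + 2*(1*1)**2) - 1*(-15349) = 1009*(1 + 2*1**2) + 15349 = 1009*(1 + 2*1) + 15349 = 1009*(1 + 2) + 15349 = 1009*3 + 15349 = 3027 + 15349 = 18376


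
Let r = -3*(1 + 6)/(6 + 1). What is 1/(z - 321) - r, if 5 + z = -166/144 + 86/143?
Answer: 10076223/3362173 ≈ 2.9969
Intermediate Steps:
z = -57157/10296 (z = -5 + (-166/144 + 86/143) = -5 + (-166*1/144 + 86*(1/143)) = -5 + (-83/72 + 86/143) = -5 - 5677/10296 = -57157/10296 ≈ -5.5514)
r = -3 (r = -21/7 = -3*1 = -3)
1/(z - 321) - r = 1/(-57157/10296 - 321) - 1*(-3) = 1/(-3362173/10296) + 3 = -10296/3362173 + 3 = 10076223/3362173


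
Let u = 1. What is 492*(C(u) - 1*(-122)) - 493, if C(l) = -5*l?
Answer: 57071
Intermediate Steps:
492*(C(u) - 1*(-122)) - 493 = 492*(-5*1 - 1*(-122)) - 493 = 492*(-5 + 122) - 493 = 492*117 - 493 = 57564 - 493 = 57071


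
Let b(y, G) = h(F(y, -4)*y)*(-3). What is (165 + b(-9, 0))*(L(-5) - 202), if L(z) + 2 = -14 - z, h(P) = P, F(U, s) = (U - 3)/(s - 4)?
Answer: -87543/2 ≈ -43772.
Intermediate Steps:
F(U, s) = (-3 + U)/(-4 + s)
b(y, G) = -3*y*(3/8 - y/8) (b(y, G) = (((-3 + y)/(-4 - 4))*y)*(-3) = (((-3 + y)/(-8))*y)*(-3) = ((-(-3 + y)/8)*y)*(-3) = ((3/8 - y/8)*y)*(-3) = (y*(3/8 - y/8))*(-3) = -3*y*(3/8 - y/8))
L(z) = -16 - z (L(z) = -2 + (-14 - z) = -16 - z)
(165 + b(-9, 0))*(L(-5) - 202) = (165 + (3/8)*(-9)*(-3 - 9))*((-16 - 1*(-5)) - 202) = (165 + (3/8)*(-9)*(-12))*((-16 + 5) - 202) = (165 + 81/2)*(-11 - 202) = (411/2)*(-213) = -87543/2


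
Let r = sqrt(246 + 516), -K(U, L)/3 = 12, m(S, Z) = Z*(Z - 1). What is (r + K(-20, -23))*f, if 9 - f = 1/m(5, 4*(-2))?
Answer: -647/2 + 647*sqrt(762)/72 ≈ -75.444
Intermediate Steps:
m(S, Z) = Z*(-1 + Z)
K(U, L) = -36 (K(U, L) = -3*12 = -36)
r = sqrt(762) ≈ 27.604
f = 647/72 (f = 9 - 1/((4*(-2))*(-1 + 4*(-2))) = 9 - 1/((-8*(-1 - 8))) = 9 - 1/((-8*(-9))) = 9 - 1/72 = 647/72 ≈ 8.9861)
(r + K(-20, -23))*f = (sqrt(762) - 36)*(647/72) = (-36 + sqrt(762))*(647/72) = -647/2 + 647*sqrt(762)/72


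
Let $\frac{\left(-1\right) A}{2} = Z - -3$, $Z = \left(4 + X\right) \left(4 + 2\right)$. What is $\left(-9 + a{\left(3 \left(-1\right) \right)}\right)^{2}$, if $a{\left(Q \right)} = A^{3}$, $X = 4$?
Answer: $1126181521089$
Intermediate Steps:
$Z = 48$ ($Z = \left(4 + 4\right) \left(4 + 2\right) = 8 \cdot 6 = 48$)
$A = -102$ ($A = - 2 \left(48 - -3\right) = - 2 \left(48 + 3\right) = \left(-2\right) 51 = -102$)
$a{\left(Q \right)} = -1061208$ ($a{\left(Q \right)} = \left(-102\right)^{3} = -1061208$)
$\left(-9 + a{\left(3 \left(-1\right) \right)}\right)^{2} = \left(-9 - 1061208\right)^{2} = \left(-1061217\right)^{2} = 1126181521089$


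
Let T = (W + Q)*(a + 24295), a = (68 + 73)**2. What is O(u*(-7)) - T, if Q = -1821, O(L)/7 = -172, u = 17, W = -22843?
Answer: 1089555660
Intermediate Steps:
O(L) = -1204 (O(L) = 7*(-172) = -1204)
a = 19881 (a = 141**2 = 19881)
T = -1089556864 (T = (-22843 - 1821)*(19881 + 24295) = -24664*44176 = -1089556864)
O(u*(-7)) - T = -1204 - 1*(-1089556864) = -1204 + 1089556864 = 1089555660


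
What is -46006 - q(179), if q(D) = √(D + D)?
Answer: -46006 - √358 ≈ -46025.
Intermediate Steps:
q(D) = √2*√D (q(D) = √(2*D) = √2*√D)
-46006 - q(179) = -46006 - √2*√179 = -46006 - √358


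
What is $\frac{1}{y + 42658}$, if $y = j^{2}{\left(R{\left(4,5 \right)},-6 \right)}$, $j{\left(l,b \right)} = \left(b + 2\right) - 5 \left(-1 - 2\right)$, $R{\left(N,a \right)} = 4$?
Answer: $\frac{1}{42779} \approx 2.3376 \cdot 10^{-5}$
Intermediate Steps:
$j{\left(l,b \right)} = 17 + b$ ($j{\left(l,b \right)} = \left(2 + b\right) - -15 = \left(2 + b\right) + 15 = 17 + b$)
$y = 121$ ($y = \left(17 - 6\right)^{2} = 11^{2} = 121$)
$\frac{1}{y + 42658} = \frac{1}{121 + 42658} = \frac{1}{42779}$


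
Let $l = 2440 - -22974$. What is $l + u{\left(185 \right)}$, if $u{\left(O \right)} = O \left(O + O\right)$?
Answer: $93864$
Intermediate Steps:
$l = 25414$ ($l = 2440 + 22974 = 25414$)
$u{\left(O \right)} = 2 O^{2}$ ($u{\left(O \right)} = O 2 O = 2 O^{2}$)
$l + u{\left(185 \right)} = 25414 + 2 \cdot 185^{2} = 25414 + 2 \cdot 34225 = 25414 + 68450 = 93864$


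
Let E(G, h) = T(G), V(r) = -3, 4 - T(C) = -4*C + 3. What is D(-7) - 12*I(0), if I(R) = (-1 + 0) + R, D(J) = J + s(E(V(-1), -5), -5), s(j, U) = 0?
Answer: 5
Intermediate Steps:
T(C) = 1 + 4*C (T(C) = 4 - (-4*C + 3) = 4 - (3 - 4*C) = 4 + (-3 + 4*C) = 1 + 4*C)
E(G, h) = 1 + 4*G
D(J) = J (D(J) = J + 0 = J)
I(R) = -1 + R
D(-7) - 12*I(0) = -7 - 12*(-1 + 0) = -7 - 12*(-1) = -7 + 12 = 5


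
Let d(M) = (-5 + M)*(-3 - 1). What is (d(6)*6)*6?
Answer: -144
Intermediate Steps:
d(M) = 20 - 4*M (d(M) = (-5 + M)*(-4) = 20 - 4*M)
(d(6)*6)*6 = ((20 - 4*6)*6)*6 = ((20 - 24)*6)*6 = -4*6*6 = -24*6 = -144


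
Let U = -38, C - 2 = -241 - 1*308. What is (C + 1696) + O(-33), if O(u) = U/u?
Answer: 37955/33 ≈ 1150.2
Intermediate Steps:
C = -547 (C = 2 + (-241 - 1*308) = 2 + (-241 - 308) = 2 - 549 = -547)
O(u) = -38/u
(C + 1696) + O(-33) = (-547 + 1696) - 38/(-33) = 1149 - 38*(-1/33) = 1149 + 38/33 = 37955/33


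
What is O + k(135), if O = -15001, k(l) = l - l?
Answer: -15001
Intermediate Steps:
k(l) = 0
O + k(135) = -15001 + 0 = -15001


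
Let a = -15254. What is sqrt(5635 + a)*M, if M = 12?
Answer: 12*I*sqrt(9619) ≈ 1176.9*I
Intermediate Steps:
sqrt(5635 + a)*M = sqrt(5635 - 15254)*12 = sqrt(-9619)*12 = (I*sqrt(9619))*12 = 12*I*sqrt(9619)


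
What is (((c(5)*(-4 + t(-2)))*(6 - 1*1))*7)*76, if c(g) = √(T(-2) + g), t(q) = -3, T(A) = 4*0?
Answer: -18620*√5 ≈ -41636.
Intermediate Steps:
T(A) = 0
c(g) = √g (c(g) = √(0 + g) = √g)
(((c(5)*(-4 + t(-2)))*(6 - 1*1))*7)*76 = (((√5*(-4 - 3))*(6 - 1*1))*7)*76 = (((√5*(-7))*(6 - 1))*7)*76 = ((-7*√5*5)*7)*76 = (-35*√5*7)*76 = -245*√5*76 = -18620*√5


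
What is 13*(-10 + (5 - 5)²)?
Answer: -130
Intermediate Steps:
13*(-10 + (5 - 5)²) = 13*(-10 + 0²) = 13*(-10 + 0) = 13*(-10) = -130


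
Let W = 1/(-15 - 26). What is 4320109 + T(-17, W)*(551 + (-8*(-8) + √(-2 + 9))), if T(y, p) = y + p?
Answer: 4309639 - 698*√7/41 ≈ 4.3096e+6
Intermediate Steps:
W = -1/41 (W = 1/(-41) = -1/41 ≈ -0.024390)
T(y, p) = p + y
4320109 + T(-17, W)*(551 + (-8*(-8) + √(-2 + 9))) = 4320109 + (-1/41 - 17)*(551 + (-8*(-8) + √(-2 + 9))) = 4320109 - 698*(551 + (64 + √7))/41 = 4320109 - 698*(615 + √7)/41 = 4320109 + (-10470 - 698*√7/41) = 4309639 - 698*√7/41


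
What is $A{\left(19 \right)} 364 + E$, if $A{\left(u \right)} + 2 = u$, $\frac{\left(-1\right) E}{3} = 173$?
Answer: $5669$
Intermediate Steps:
$E = -519$ ($E = \left(-3\right) 173 = -519$)
$A{\left(u \right)} = -2 + u$
$A{\left(19 \right)} 364 + E = \left(-2 + 19\right) 364 - 519 = 17 \cdot 364 - 519 = 6188 - 519 = 5669$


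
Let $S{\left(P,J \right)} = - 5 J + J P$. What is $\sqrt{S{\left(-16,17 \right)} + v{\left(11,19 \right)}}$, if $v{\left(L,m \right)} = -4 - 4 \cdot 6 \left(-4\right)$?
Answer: $i \sqrt{265} \approx 16.279 i$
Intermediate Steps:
$v{\left(L,m \right)} = 92$ ($v{\left(L,m \right)} = -4 - -96 = -4 + 96 = 92$)
$\sqrt{S{\left(-16,17 \right)} + v{\left(11,19 \right)}} = \sqrt{17 \left(-5 - 16\right) + 92} = \sqrt{17 \left(-21\right) + 92} = \sqrt{-357 + 92} = \sqrt{-265} = i \sqrt{265}$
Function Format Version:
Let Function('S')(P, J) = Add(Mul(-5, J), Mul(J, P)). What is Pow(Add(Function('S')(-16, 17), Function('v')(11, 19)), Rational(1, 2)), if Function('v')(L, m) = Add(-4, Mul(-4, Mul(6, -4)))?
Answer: Mul(I, Pow(265, Rational(1, 2))) ≈ Mul(16.279, I)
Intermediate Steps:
Function('v')(L, m) = 92 (Function('v')(L, m) = Add(-4, Mul(-4, -24)) = Add(-4, 96) = 92)
Pow(Add(Function('S')(-16, 17), Function('v')(11, 19)), Rational(1, 2)) = Pow(Add(Mul(17, Add(-5, -16)), 92), Rational(1, 2)) = Pow(Add(Mul(17, -21), 92), Rational(1, 2)) = Pow(Add(-357, 92), Rational(1, 2)) = Pow(-265, Rational(1, 2)) = Mul(I, Pow(265, Rational(1, 2)))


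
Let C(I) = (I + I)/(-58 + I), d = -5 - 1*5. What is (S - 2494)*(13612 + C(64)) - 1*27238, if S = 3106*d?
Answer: -1372440314/3 ≈ -4.5748e+8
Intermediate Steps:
d = -10 (d = -5 - 5 = -10)
S = -31060 (S = 3106*(-10) = -31060)
C(I) = 2*I/(-58 + I) (C(I) = (2*I)/(-58 + I) = 2*I/(-58 + I))
(S - 2494)*(13612 + C(64)) - 1*27238 = (-31060 - 2494)*(13612 + 2*64/(-58 + 64)) - 1*27238 = -33554*(13612 + 2*64/6) - 27238 = -33554*(13612 + 2*64*(⅙)) - 27238 = -33554*(13612 + 64/3) - 27238 = -33554*40900/3 - 27238 = -1372358600/3 - 27238 = -1372440314/3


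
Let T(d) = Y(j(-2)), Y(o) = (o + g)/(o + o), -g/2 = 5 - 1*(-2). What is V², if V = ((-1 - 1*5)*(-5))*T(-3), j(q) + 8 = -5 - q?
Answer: 140625/121 ≈ 1162.2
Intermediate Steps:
g = -14 (g = -2*(5 - 1*(-2)) = -2*(5 + 2) = -2*7 = -14)
j(q) = -13 - q (j(q) = -8 + (-5 - q) = -13 - q)
Y(o) = (-14 + o)/(2*o) (Y(o) = (o - 14)/(o + o) = (-14 + o)/((2*o)) = (-14 + o)*(1/(2*o)) = (-14 + o)/(2*o))
T(d) = 25/22 (T(d) = (-14 + (-13 - 1*(-2)))/(2*(-13 - 1*(-2))) = (-14 + (-13 + 2))/(2*(-13 + 2)) = (½)*(-14 - 11)/(-11) = (½)*(-1/11)*(-25) = 25/22)
V = 375/11 (V = ((-1 - 1*5)*(-5))*(25/22) = ((-1 - 5)*(-5))*(25/22) = -6*(-5)*(25/22) = 30*(25/22) = 375/11 ≈ 34.091)
V² = (375/11)² = 140625/121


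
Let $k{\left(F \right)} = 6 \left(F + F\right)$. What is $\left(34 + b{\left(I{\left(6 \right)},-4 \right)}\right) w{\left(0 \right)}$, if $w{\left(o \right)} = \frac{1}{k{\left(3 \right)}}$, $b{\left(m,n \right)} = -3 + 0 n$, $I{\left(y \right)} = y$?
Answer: $\frac{31}{36} \approx 0.86111$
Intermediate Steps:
$k{\left(F \right)} = 12 F$ ($k{\left(F \right)} = 6 \cdot 2 F = 12 F$)
$b{\left(m,n \right)} = -3$ ($b{\left(m,n \right)} = -3 + 0 = -3$)
$w{\left(o \right)} = \frac{1}{36}$ ($w{\left(o \right)} = \frac{1}{12 \cdot 3} = \frac{1}{36}$)
$\left(34 + b{\left(I{\left(6 \right)},-4 \right)}\right) w{\left(0 \right)} = \left(34 - 3\right) \frac{1}{36} = 31 \cdot \frac{1}{36} = \frac{31}{36}$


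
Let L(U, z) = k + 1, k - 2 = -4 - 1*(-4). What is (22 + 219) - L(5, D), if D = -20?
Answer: 238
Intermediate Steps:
k = 2 (k = 2 + (-4 - 1*(-4)) = 2 + (-4 + 4) = 2 + 0 = 2)
L(U, z) = 3 (L(U, z) = 2 + 1 = 3)
(22 + 219) - L(5, D) = (22 + 219) - 1*3 = 241 - 3 = 238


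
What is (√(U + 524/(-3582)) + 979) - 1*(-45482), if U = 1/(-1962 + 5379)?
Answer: 46461 + I*√67504405681/679983 ≈ 46461.0 + 0.38209*I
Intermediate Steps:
U = 1/3417 ≈ 0.00029265
(√(U + 524/(-3582)) + 979) - 1*(-45482) = (√(1/3417 + 524/(-3582)) + 979) - 1*(-45482) = (√(1/3417 + 524*(-1/3582)) + 979) + 45482 = (√(1/3417 - 262/1791) + 979) + 45482 = (√(-297821/2039949) + 979) + 45482 = (I*√67504405681/679983 + 979) + 45482 = (979 + I*√67504405681/679983) + 45482 = 46461 + I*√67504405681/679983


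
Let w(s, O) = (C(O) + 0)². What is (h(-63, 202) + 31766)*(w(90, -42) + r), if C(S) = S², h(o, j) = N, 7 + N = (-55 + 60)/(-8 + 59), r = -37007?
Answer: 4980116818946/51 ≈ 9.7649e+10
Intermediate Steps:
N = -352/51 (N = -7 + (-55 + 60)/(-8 + 59) = -7 + 5/51 = -352/51 ≈ -6.9020)
h(o, j) = -352/51
w(s, O) = O⁴ (w(s, O) = (O² + 0)² = (O²)² = O⁴)
(h(-63, 202) + 31766)*(w(90, -42) + r) = (-352/51 + 31766)*((-42)⁴ - 37007) = 1619714*(3111696 - 37007)/51 = (1619714/51)*3074689 = 4980116818946/51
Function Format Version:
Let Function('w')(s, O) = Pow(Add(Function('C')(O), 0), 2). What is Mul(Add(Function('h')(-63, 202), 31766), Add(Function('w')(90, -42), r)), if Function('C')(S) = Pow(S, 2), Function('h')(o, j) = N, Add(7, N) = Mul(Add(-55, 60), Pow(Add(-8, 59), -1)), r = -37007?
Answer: Rational(4980116818946, 51) ≈ 9.7649e+10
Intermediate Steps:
N = Rational(-352, 51) (N = Add(-7, Mul(Add(-55, 60), Pow(Add(-8, 59), -1))) = Add(-7, Mul(5, Pow(51, -1))) = Add(-7, Mul(5, Rational(1, 51))) = Add(-7, Rational(5, 51)) = Rational(-352, 51) ≈ -6.9020)
Function('h')(o, j) = Rational(-352, 51)
Function('w')(s, O) = Pow(O, 4) (Function('w')(s, O) = Pow(Add(Pow(O, 2), 0), 2) = Pow(Pow(O, 2), 2) = Pow(O, 4))
Mul(Add(Function('h')(-63, 202), 31766), Add(Function('w')(90, -42), r)) = Mul(Add(Rational(-352, 51), 31766), Add(Pow(-42, 4), -37007)) = Mul(Rational(1619714, 51), Add(3111696, -37007)) = Mul(Rational(1619714, 51), 3074689) = Rational(4980116818946, 51)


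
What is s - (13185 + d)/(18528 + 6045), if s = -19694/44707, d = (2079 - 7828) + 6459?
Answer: -1105144427/1098585111 ≈ -1.0060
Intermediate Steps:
d = 710 (d = -5749 + 6459 = 710)
s = -19694/44707 (s = -19694*1/44707 = -19694/44707 ≈ -0.44051)
s - (13185 + d)/(18528 + 6045) = -19694/44707 - (13185 + 710)/(18528 + 6045) = -19694/44707 - 13895/24573 = -1105144427/1098585111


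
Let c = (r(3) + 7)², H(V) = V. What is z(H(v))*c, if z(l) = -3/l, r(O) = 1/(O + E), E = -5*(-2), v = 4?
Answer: -6348/169 ≈ -37.562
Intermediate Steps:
E = 10
r(O) = 1/(10 + O) (r(O) = 1/(O + 10) = 1/(10 + O))
c = 8464/169 (c = (1/(10 + 3) + 7)² = (1/13 + 7)² = (92/13)² = 8464/169 ≈ 50.083)
z(H(v))*c = -3/4*(8464/169) = -3*¼*(8464/169) = -¾*8464/169 = -6348/169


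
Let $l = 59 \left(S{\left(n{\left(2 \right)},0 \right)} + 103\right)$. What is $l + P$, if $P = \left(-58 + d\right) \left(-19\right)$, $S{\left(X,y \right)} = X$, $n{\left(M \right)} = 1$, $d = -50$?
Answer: $8188$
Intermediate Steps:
$l = 6136$ ($l = 59 \left(1 + 103\right) = 59 \cdot 104 = 6136$)
$P = 2052$ ($P = \left(-58 - 50\right) \left(-19\right) = \left(-108\right) \left(-19\right) = 2052$)
$l + P = 6136 + 2052 = 8188$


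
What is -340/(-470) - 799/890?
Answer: -7293/41830 ≈ -0.17435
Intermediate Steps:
-340/(-470) - 799/890 = -340*(-1/470) - 799*1/890 = 34/47 - 799/890 = -7293/41830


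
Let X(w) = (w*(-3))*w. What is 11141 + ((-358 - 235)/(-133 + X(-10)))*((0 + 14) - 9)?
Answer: 4827018/433 ≈ 11148.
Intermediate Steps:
X(w) = -3*w² (X(w) = (-3*w)*w = -3*w²)
11141 + ((-358 - 235)/(-133 + X(-10)))*((0 + 14) - 9) = 11141 + ((-358 - 235)/(-133 - 3*(-10)²))*((0 + 14) - 9) = 11141 + (-593/(-133 - 3*100))*(14 - 9) = 11141 - 593/(-133 - 300)*5 = 11141 - 593/(-433)*5 = 11141 - 593*(-1/433)*5 = 11141 + (593/433)*5 = 11141 + 2965/433 = 4827018/433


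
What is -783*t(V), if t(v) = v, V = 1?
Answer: -783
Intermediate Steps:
-783*t(V) = -783*1 = -783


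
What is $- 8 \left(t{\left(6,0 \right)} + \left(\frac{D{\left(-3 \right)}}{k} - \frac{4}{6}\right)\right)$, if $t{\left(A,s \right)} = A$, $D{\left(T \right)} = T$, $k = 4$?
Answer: $- \frac{110}{3} \approx -36.667$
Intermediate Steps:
$- 8 \left(t{\left(6,0 \right)} + \left(\frac{D{\left(-3 \right)}}{k} - \frac{4}{6}\right)\right) = - 8 \left(6 - \left(\frac{2}{3} + \frac{3}{4}\right)\right) = - 8 \left(6 - \frac{17}{12}\right) = \left(-8\right) \frac{55}{12} = - \frac{110}{3}$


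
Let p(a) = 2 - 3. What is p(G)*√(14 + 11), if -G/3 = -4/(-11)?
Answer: -5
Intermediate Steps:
G = -12/11 (G = -(-12)/(-11) = -(-12)*(-1)/11 = -3*4/11 = -12/11 ≈ -1.0909)
p(a) = -1
p(G)*√(14 + 11) = -√(14 + 11) = -√25 = -1*5 = -5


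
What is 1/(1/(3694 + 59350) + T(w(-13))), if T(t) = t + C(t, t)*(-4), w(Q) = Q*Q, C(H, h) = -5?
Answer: 63044/11915317 ≈ 0.0052910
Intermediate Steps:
w(Q) = Q²
T(t) = 20 + t (T(t) = t - 5*(-4) = t + 20 = 20 + t)
1/(1/(3694 + 59350) + T(w(-13))) = 1/(1/(3694 + 59350) + (20 + (-13)²)) = 1/(1/63044 + (20 + 169)) = 1/(1/63044 + 189) = 1/(11915317/63044) = 63044/11915317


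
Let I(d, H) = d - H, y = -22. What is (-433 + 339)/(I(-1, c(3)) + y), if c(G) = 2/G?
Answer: 282/71 ≈ 3.9718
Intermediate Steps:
(-433 + 339)/(I(-1, c(3)) + y) = (-433 + 339)/((-1 - 2/3) - 22) = -94/((-1 - 2/3) - 22) = -94/((-1 - 1*⅔) - 22) = -94/((-1 - ⅔) - 22) = -94/(-5/3 - 22) = -94/(-71/3) = -94*(-3/71) = 282/71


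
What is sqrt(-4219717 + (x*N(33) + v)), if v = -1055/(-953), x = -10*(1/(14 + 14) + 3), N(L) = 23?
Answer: I*sqrt(751271542883498)/13342 ≈ 2054.4*I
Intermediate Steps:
x = -425/14 (x = -10*(1/28 + 3) = -10*85/28 = -425/14 ≈ -30.357)
v = 1055/953 (v = -1055*(-1/953) = 1055/953 ≈ 1.1070)
sqrt(-4219717 + (x*N(33) + v)) = sqrt(-4219717 + (-425/14*23 + 1055/953)) = sqrt(-4219717 + (-9775/14 + 1055/953)) = sqrt(-4219717 - 9300805/13342) = sqrt(-56308765019/13342) = I*sqrt(751271542883498)/13342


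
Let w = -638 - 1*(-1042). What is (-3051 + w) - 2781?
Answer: -5428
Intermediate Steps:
w = 404 (w = -638 + 1042 = 404)
(-3051 + w) - 2781 = (-3051 + 404) - 2781 = -2647 - 2781 = -5428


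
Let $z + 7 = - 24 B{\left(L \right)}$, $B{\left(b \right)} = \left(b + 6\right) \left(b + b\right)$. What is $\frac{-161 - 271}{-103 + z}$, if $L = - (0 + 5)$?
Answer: $- \frac{216}{65} \approx -3.3231$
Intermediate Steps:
$L = -5$ ($L = \left(-1\right) 5 = -5$)
$B{\left(b \right)} = 2 b \left(6 + b\right)$ ($B{\left(b \right)} = \left(6 + b\right) 2 b = 2 b \left(6 + b\right)$)
$z = 233$ ($z = -7 - 24 \cdot 2 \left(-5\right) \left(6 - 5\right) = -7 - 24 \cdot 2 \left(-5\right) 1 = -7 - -240 = -7 + 240 = 233$)
$\frac{-161 - 271}{-103 + z} = \frac{-161 - 271}{-103 + 233} = - \frac{432}{130} = \left(-432\right) \frac{1}{130} = - \frac{216}{65}$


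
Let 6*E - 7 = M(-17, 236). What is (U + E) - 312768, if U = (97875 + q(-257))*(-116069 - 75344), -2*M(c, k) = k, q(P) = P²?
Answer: -62754994797/2 ≈ -3.1377e+10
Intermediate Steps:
M(c, k) = -k/2
U = -31377184612 (U = (97875 + (-257)²)*(-116069 - 75344) = (97875 + 66049)*(-191413) = 163924*(-191413) = -31377184612)
E = -37/2 (E = 7/6 + (-½*236)/6 = 7/6 + (⅙)*(-118) = 7/6 - 59/3 = -37/2 ≈ -18.500)
(U + E) - 312768 = (-31377184612 - 37/2) - 312768 = -62754369261/2 - 312768 = -62754994797/2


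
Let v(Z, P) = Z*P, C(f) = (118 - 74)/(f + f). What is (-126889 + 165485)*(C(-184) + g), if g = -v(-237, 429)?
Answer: 90255829345/23 ≈ 3.9242e+9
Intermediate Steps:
C(f) = 22/f (C(f) = 44/((2*f)) = 44*(1/(2*f)) = 22/f)
v(Z, P) = P*Z
g = 101673 (g = -429*(-237) = -1*(-101673) = 101673)
(-126889 + 165485)*(C(-184) + g) = (-126889 + 165485)*(22/(-184) + 101673) = 38596*(22*(-1/184) + 101673) = 38596*(-11/92 + 101673) = 38596*(9353905/92) = 90255829345/23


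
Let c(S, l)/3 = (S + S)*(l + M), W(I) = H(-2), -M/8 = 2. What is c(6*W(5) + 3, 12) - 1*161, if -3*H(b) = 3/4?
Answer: -197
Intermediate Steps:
M = -16 (M = -8*2 = -16)
H(b) = -¼ (H(b) = -1/4 = -⅓*¾ = -¼)
W(I) = -¼
c(S, l) = 6*S*(-16 + l) (c(S, l) = 3*((S + S)*(l - 16)) = 3*((2*S)*(-16 + l)) = 3*(2*S*(-16 + l)) = 6*S*(-16 + l))
c(6*W(5) + 3, 12) - 1*161 = 6*(6*(-¼) + 3)*(-16 + 12) - 1*161 = 6*(-3/2 + 3)*(-4) - 161 = 6*(3/2)*(-4) - 161 = -36 - 161 = -197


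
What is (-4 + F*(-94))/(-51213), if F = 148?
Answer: 13916/51213 ≈ 0.27173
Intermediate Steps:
(-4 + F*(-94))/(-51213) = (-4 + 148*(-94))/(-51213) = (-4 - 13912)*(-1/51213) = -13916*(-1/51213) = 13916/51213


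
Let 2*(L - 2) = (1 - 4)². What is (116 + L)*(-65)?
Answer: -15925/2 ≈ -7962.5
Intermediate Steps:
L = 13/2 (L = 2 + (1 - 4)²/2 = 2 + (½)*(-3)² = 2 + (½)*9 = 2 + 9/2 = 13/2 ≈ 6.5000)
(116 + L)*(-65) = (116 + 13/2)*(-65) = (245/2)*(-65) = -15925/2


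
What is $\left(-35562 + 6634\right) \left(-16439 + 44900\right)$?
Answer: $-823319808$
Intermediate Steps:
$\left(-35562 + 6634\right) \left(-16439 + 44900\right) = \left(-28928\right) 28461 = -823319808$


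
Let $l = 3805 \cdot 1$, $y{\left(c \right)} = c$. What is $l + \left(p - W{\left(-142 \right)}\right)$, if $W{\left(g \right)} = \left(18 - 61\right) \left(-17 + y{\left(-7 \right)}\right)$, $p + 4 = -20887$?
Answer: $-18118$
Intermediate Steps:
$p = -20891$ ($p = -4 - 20887 = -20891$)
$W{\left(g \right)} = 1032$ ($W{\left(g \right)} = \left(18 - 61\right) \left(-17 - 7\right) = \left(-43\right) \left(-24\right) = 1032$)
$l = 3805$
$l + \left(p - W{\left(-142 \right)}\right) = 3805 - 21923 = -18118$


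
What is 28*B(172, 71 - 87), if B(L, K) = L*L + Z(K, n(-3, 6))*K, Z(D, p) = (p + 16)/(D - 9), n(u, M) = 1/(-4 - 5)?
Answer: 186443264/225 ≈ 8.2864e+5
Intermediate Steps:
n(u, M) = -1/9 (n(u, M) = 1/(-9) = -1/9)
Z(D, p) = (16 + p)/(-9 + D)
B(L, K) = L**2 + 143*K/(9*(-9 + K)) (B(L, K) = L*L + ((16 - 1/9)/(-9 + K))*K = L**2 + ((143/9)/(-9 + K))*K = L**2 + (143/(9*(-9 + K)))*K = L**2 + 143*K/(9*(-9 + K)))
28*B(172, 71 - 87) = 28*((143*(71 - 87) + 9*172**2*(-9 + (71 - 87)))/(9*(-9 + (71 - 87)))) = 28*((143*(-16) + 9*29584*(-9 - 16))/(9*(-9 - 16))) = 28*((1/9)*(-2288 + 9*29584*(-25))/(-25)) = 28*((1/9)*(-1/25)*(-2288 - 6656400)) = 28*((1/9)*(-1/25)*(-6658688)) = 28*(6658688/225) = 186443264/225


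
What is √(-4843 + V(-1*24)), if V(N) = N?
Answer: I*√4867 ≈ 69.764*I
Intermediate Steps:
√(-4843 + V(-1*24)) = √(-4843 - 1*24) = √(-4843 - 24) = √(-4867) = I*√4867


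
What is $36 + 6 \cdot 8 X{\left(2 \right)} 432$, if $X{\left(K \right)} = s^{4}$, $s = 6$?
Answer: $26873892$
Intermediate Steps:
$X{\left(K \right)} = 1296$ ($X{\left(K \right)} = 6^{4} = 1296$)
$36 + 6 \cdot 8 X{\left(2 \right)} 432 = 36 + 6 \cdot 8 \cdot 1296 \cdot 432 = 36 + 48 \cdot 1296 \cdot 432 = 36 + 62208 \cdot 432 = 36 + 26873856 = 26873892$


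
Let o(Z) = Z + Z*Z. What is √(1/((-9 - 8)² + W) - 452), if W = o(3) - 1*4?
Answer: I*√4430019/99 ≈ 21.26*I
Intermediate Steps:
o(Z) = Z + Z²
W = 8 (W = 3*(1 + 3) - 1*4 = 3*4 - 4 = 12 - 4 = 8)
√(1/((-9 - 8)² + W) - 452) = √(1/((-9 - 8)² + 8) - 452) = √(1/((-17)² + 8) - 452) = √(1/(289 + 8) - 452) = √(1/297 - 452) = √(-134243/297) = I*√4430019/99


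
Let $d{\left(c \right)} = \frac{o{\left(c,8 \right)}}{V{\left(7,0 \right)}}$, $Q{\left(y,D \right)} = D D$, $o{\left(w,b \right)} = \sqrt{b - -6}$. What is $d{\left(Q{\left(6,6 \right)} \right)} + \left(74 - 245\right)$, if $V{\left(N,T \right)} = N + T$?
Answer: $-171 + \frac{\sqrt{14}}{7} \approx -170.47$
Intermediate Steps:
$o{\left(w,b \right)} = \sqrt{6 + b}$ ($o{\left(w,b \right)} = \sqrt{b + 6} = \sqrt{6 + b}$)
$Q{\left(y,D \right)} = D^{2}$
$d{\left(c \right)} = \frac{\sqrt{14}}{7}$ ($d{\left(c \right)} = \frac{\sqrt{6 + 8}}{7 + 0} = \frac{\sqrt{14}}{7}$)
$d{\left(Q{\left(6,6 \right)} \right)} + \left(74 - 245\right) = \frac{\sqrt{14}}{7} + \left(74 - 245\right) = \frac{\sqrt{14}}{7} - 171 = -171 + \frac{\sqrt{14}}{7}$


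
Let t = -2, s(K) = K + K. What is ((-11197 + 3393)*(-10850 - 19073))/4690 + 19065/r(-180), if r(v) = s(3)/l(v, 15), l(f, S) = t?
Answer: 101857071/2345 ≈ 43436.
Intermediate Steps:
s(K) = 2*K
l(f, S) = -2
r(v) = -3 (r(v) = (2*3)/(-2) = 6*(-½) = -3)
((-11197 + 3393)*(-10850 - 19073))/4690 + 19065/r(-180) = ((-11197 + 3393)*(-10850 - 19073))/4690 + 19065/(-3) = -7804*(-29923)*(1/4690) + 19065*(-⅓) = 233519092*(1/4690) - 6355 = 116759546/2345 - 6355 = 101857071/2345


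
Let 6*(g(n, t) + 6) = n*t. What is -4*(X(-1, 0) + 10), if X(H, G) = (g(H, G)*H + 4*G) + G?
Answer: -64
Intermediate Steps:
g(n, t) = -6 + n*t/6 (g(n, t) = -6 + (n*t)/6 = -6 + n*t/6)
X(H, G) = 5*G + H*(-6 + G*H/6) (X(H, G) = ((-6 + H*G/6)*H + 4*G) + G = ((-6 + G*H/6)*H + 4*G) + G = (H*(-6 + G*H/6) + 4*G) + G = (4*G + H*(-6 + G*H/6)) + G = 5*G + H*(-6 + G*H/6))
-4*(X(-1, 0) + 10) = -4*((5*0 + (⅙)*(-1)*(-36 + 0*(-1))) + 10) = -4*((0 + (⅙)*(-1)*(-36 + 0)) + 10) = -4*((0 + (⅙)*(-1)*(-36)) + 10) = -4*((0 + 6) + 10) = -4*(6 + 10) = -4*16 = -64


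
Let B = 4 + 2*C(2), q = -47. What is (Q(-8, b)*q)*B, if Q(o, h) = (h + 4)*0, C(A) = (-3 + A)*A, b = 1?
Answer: 0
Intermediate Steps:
C(A) = A*(-3 + A)
Q(o, h) = 0 (Q(o, h) = (4 + h)*0 = 0)
B = 0 (B = 4 + 2*(2*(-3 + 2)) = 4 + 2*(2*(-1)) = 4 + 2*(-2) = 4 - 4 = 0)
(Q(-8, b)*q)*B = (0*(-47))*0 = 0*0 = 0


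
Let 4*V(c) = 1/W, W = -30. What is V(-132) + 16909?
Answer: 2029079/120 ≈ 16909.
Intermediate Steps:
V(c) = -1/120 (V(c) = (1/4)/(-30) = (1/4)*(-1/30) = -1/120)
V(-132) + 16909 = -1/120 + 16909 = 2029079/120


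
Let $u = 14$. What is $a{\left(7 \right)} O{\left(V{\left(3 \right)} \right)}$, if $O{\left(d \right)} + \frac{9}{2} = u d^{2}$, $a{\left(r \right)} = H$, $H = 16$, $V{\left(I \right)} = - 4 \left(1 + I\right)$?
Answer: $57272$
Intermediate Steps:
$V{\left(I \right)} = -4 - 4 I$
$a{\left(r \right)} = 16$
$O{\left(d \right)} = - \frac{9}{2} + 14 d^{2}$
$a{\left(7 \right)} O{\left(V{\left(3 \right)} \right)} = 16 \left(- \frac{9}{2} + 14 \left(-4 - 12\right)^{2}\right) = 16 \left(- \frac{9}{2} + 14 \left(-16\right)^{2}\right) = 16 \left(- \frac{9}{2} + 14 \cdot 256\right) = 16 \left(- \frac{9}{2} + 3584\right) = 16 \cdot \frac{7159}{2} = 57272$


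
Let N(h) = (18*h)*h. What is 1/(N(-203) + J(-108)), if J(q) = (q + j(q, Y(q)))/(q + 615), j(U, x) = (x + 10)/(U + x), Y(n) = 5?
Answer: 17407/12911847421 ≈ 1.3481e-6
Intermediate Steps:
j(U, x) = (10 + x)/(U + x)
N(h) = 18*h**2
J(q) = (q + 15/(5 + q))/(615 + q) (J(q) = (q + (10 + 5)/(q + 5))/(q + 615) = (q + 15/(5 + q))/(615 + q))
1/(N(-203) + J(-108)) = 1/(18*(-203)**2 + (15 - 108*(5 - 108))/((5 - 108)*(615 - 108))) = 1/(18*41209 + (15 - 108*(-103))/(-103*507)) = 1/(741762 - 1/103*1/507*(15 + 11124)) = 1/(741762 - 1/103*1/507*11139) = 1/(741762 - 3713/17407) = 1/(12911847421/17407) = 17407/12911847421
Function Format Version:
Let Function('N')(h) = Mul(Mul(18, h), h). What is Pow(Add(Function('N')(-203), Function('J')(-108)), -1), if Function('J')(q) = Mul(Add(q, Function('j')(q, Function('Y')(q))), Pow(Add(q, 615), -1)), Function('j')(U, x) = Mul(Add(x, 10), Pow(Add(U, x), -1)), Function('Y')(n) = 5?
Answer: Rational(17407, 12911847421) ≈ 1.3481e-6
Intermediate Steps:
Function('j')(U, x) = Mul(Pow(Add(U, x), -1), Add(10, x)) (Function('j')(U, x) = Mul(Add(10, x), Pow(Add(U, x), -1)) = Mul(Pow(Add(U, x), -1), Add(10, x)))
Function('N')(h) = Mul(18, Pow(h, 2))
Function('J')(q) = Mul(Pow(Add(615, q), -1), Add(q, Mul(15, Pow(Add(5, q), -1)))) (Function('J')(q) = Mul(Add(q, Mul(Pow(Add(q, 5), -1), Add(10, 5))), Pow(Add(q, 615), -1)) = Mul(Add(q, Mul(Pow(Add(5, q), -1), 15)), Pow(Add(615, q), -1)) = Mul(Add(q, Mul(15, Pow(Add(5, q), -1))), Pow(Add(615, q), -1)) = Mul(Pow(Add(615, q), -1), Add(q, Mul(15, Pow(Add(5, q), -1)))))
Pow(Add(Function('N')(-203), Function('J')(-108)), -1) = Pow(Add(Mul(18, Pow(-203, 2)), Mul(Pow(Add(5, -108), -1), Pow(Add(615, -108), -1), Add(15, Mul(-108, Add(5, -108))))), -1) = Pow(Add(Mul(18, 41209), Mul(Pow(-103, -1), Pow(507, -1), Add(15, Mul(-108, -103)))), -1) = Pow(Add(741762, Mul(Rational(-1, 103), Rational(1, 507), Add(15, 11124))), -1) = Pow(Add(741762, Mul(Rational(-1, 103), Rational(1, 507), 11139)), -1) = Pow(Add(741762, Rational(-3713, 17407)), -1) = Pow(Rational(12911847421, 17407), -1) = Rational(17407, 12911847421)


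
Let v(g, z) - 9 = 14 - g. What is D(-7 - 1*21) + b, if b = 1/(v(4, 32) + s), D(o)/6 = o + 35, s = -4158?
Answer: 173837/4139 ≈ 42.000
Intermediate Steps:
v(g, z) = 23 - g (v(g, z) = 9 + (14 - g) = 23 - g)
D(o) = 210 + 6*o (D(o) = 6*(o + 35) = 6*(35 + o) = 210 + 6*o)
b = -1/4139 (b = 1/((23 - 1*4) - 4158) = 1/((23 - 4) - 4158) = 1/(19 - 4158) = 1/(-4139) = -1/4139 ≈ -0.00024160)
D(-7 - 1*21) + b = (210 + 6*(-7 - 1*21)) - 1/4139 = (210 + 6*(-7 - 21)) - 1/4139 = (210 + 6*(-28)) - 1/4139 = (210 - 168) - 1/4139 = 42 - 1/4139 = 173837/4139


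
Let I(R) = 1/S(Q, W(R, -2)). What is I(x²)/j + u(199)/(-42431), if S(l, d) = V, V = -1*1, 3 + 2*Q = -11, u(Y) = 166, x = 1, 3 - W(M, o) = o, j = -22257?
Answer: -3652231/944386767 ≈ -0.0038673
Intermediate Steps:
W(M, o) = 3 - o
Q = -7 (Q = -3/2 + (½)*(-11) = -3/2 - 11/2 = -7)
V = -1
S(l, d) = -1
I(R) = -1 (I(R) = 1/(-1) = -1)
I(x²)/j + u(199)/(-42431) = -1/(-22257) + 166/(-42431) = -1*(-1/22257) + 166*(-1/42431) = 1/22257 - 166/42431 = -3652231/944386767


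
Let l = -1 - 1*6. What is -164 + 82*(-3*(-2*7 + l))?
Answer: 5002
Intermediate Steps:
l = -7 (l = -1 - 6 = -7)
-164 + 82*(-3*(-2*7 + l)) = -164 + 82*(-3*(-2*7 - 7)) = -164 + 82*(-3*(-14 - 7)) = -164 + 82*(-3*(-21)) = -164 + 82*63 = -164 + 5166 = 5002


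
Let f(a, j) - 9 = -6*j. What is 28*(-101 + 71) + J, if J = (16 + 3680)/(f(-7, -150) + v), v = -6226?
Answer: -4469976/5317 ≈ -840.70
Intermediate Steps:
f(a, j) = 9 - 6*j
J = -3696/5317 (J = (16 + 3680)/((9 - 6*(-150)) - 6226) = 3696/((9 + 900) - 6226) = 3696/(909 - 6226) = 3696/(-5317) = 3696*(-1/5317) = -3696/5317 ≈ -0.69513)
28*(-101 + 71) + J = 28*(-101 + 71) - 3696/5317 = 28*(-30) - 3696/5317 = -840 - 3696/5317 = -4469976/5317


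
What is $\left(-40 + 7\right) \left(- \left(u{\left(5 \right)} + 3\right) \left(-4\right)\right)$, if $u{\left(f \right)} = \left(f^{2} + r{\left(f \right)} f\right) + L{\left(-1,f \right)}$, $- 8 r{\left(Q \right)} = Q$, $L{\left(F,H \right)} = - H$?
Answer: $- \frac{5247}{2} \approx -2623.5$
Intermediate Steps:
$r{\left(Q \right)} = - \frac{Q}{8}$
$u{\left(f \right)} = - f + \frac{7 f^{2}}{8}$ ($u{\left(f \right)} = \left(f^{2} + - \frac{f}{8} f\right) - f = \left(f^{2} - \frac{f^{2}}{8}\right) - f = \frac{7 f^{2}}{8} - f = - f + \frac{7 f^{2}}{8}$)
$\left(-40 + 7\right) \left(- \left(u{\left(5 \right)} + 3\right) \left(-4\right)\right) = \left(-40 + 7\right) \left(- \left(\frac{1}{8} \cdot 5 \left(-8 + 7 \cdot 5\right) + 3\right) \left(-4\right)\right) = - 33 \left(- \left(\frac{1}{8} \cdot 5 \left(-8 + 35\right) + 3\right) \left(-4\right)\right) = - 33 \left(- \left(\frac{1}{8} \cdot 5 \cdot 27 + 3\right) \left(-4\right)\right) = - 33 \left(- \left(\frac{135}{8} + 3\right) \left(-4\right)\right) = - 33 \left(- \frac{159 \left(-4\right)}{8}\right) = - 33 \left(\left(-1\right) \left(- \frac{159}{2}\right)\right) = \left(-33\right) \frac{159}{2} = - \frac{5247}{2}$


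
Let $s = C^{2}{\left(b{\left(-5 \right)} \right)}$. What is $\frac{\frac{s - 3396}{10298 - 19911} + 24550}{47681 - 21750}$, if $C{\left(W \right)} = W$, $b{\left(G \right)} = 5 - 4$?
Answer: $\frac{236002545}{249274703} \approx 0.94676$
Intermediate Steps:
$b{\left(G \right)} = 1$
$s = 1$ ($s = 1^{2} = 1$)
$\frac{\frac{s - 3396}{10298 - 19911} + 24550}{47681 - 21750} = \frac{\frac{1 - 3396}{10298 - 19911} + 24550}{47681 - 21750} = \frac{- \frac{3395}{-9613} + 24550}{25931} = \left(\left(-3395\right) \left(- \frac{1}{9613}\right) + 24550\right) \frac{1}{25931} = \left(\frac{3395}{9613} + 24550\right) \frac{1}{25931} = \frac{236002545}{9613} \cdot \frac{1}{25931} = \frac{236002545}{249274703}$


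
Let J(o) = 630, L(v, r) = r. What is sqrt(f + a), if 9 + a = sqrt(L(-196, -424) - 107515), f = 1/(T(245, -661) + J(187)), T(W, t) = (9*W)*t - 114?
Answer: sqrt(-19105353972078 + 40333521976299*I*sqrt(299))/1456989 ≈ 12.642 + 12.994*I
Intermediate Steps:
T(W, t) = -114 + 9*W*t (T(W, t) = 9*W*t - 114 = -114 + 9*W*t)
f = -1/1456989 (f = 1/((-114 + 9*245*(-661)) + 630) = 1/((-114 - 1457505) + 630) = 1/(-1457619 + 630) = 1/(-1456989) = -1/1456989 ≈ -6.8635e-7)
a = -9 + 19*I*sqrt(299) (a = -9 + sqrt(-424 - 107515) = -9 + sqrt(-107939) = -9 + 19*I*sqrt(299) ≈ -9.0 + 328.54*I)
sqrt(f + a) = sqrt(-1/1456989 + (-9 + 19*I*sqrt(299))) = sqrt(-13112902/1456989 + 19*I*sqrt(299))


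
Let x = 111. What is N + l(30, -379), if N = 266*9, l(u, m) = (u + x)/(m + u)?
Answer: 835365/349 ≈ 2393.6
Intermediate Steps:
l(u, m) = (111 + u)/(m + u) (l(u, m) = (u + 111)/(m + u) = (111 + u)/(m + u))
N = 2394
N + l(30, -379) = 2394 + (111 + 30)/(-379 + 30) = 2394 + 141/(-349) = 2394 - 1/349*141 = 2394 - 141/349 = 835365/349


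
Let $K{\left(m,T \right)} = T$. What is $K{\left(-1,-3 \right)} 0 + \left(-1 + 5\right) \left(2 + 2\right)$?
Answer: $16$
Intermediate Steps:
$K{\left(-1,-3 \right)} 0 + \left(-1 + 5\right) \left(2 + 2\right) = \left(-3\right) 0 + \left(-1 + 5\right) \left(2 + 2\right) = 0 + 4 \cdot 4 = 0 + 16 = 16$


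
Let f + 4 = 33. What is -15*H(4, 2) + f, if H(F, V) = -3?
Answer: 74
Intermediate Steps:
f = 29 (f = -4 + 33 = 29)
-15*H(4, 2) + f = -15*(-3) + 29 = 45 + 29 = 74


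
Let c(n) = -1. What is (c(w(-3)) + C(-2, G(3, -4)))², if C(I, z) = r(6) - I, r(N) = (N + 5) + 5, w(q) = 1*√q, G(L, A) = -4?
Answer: 289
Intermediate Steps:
w(q) = √q
r(N) = 10 + N (r(N) = (5 + N) + 5 = 10 + N)
C(I, z) = 16 - I (C(I, z) = (10 + 6) - I = 16 - I)
(c(w(-3)) + C(-2, G(3, -4)))² = (-1 + (16 - 1*(-2)))² = (-1 + (16 + 2))² = (-1 + 18)² = 17² = 289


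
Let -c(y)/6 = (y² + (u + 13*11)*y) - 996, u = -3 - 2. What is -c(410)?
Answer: 1342104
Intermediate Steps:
u = -5
c(y) = 5976 - 828*y - 6*y² (c(y) = -6*((y² + (-5 + 13*11)*y) - 996) = -6*((y² + (-5 + 143)*y) - 996) = -6*((y² + 138*y) - 996) = -6*(-996 + y² + 138*y) = 5976 - 828*y - 6*y²)
-c(410) = -(5976 - 828*410 - 6*410²) = -(5976 - 339480 - 6*168100) = -(5976 - 339480 - 1008600) = -1*(-1342104) = 1342104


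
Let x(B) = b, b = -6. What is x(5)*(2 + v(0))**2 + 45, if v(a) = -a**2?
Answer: 21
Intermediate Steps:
x(B) = -6
x(5)*(2 + v(0))**2 + 45 = -6*(2 - 1*0**2)**2 + 45 = -6*(2 - 1*0)**2 + 45 = -6*(2 + 0)**2 + 45 = -6*2**2 + 45 = -6*4 + 45 = -24 + 45 = 21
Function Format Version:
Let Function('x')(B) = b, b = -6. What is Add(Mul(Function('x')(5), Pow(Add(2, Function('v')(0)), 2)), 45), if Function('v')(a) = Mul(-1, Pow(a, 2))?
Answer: 21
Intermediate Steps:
Function('x')(B) = -6
Add(Mul(Function('x')(5), Pow(Add(2, Function('v')(0)), 2)), 45) = Add(Mul(-6, Pow(Add(2, Mul(-1, Pow(0, 2))), 2)), 45) = Add(Mul(-6, Pow(Add(2, Mul(-1, 0)), 2)), 45) = Add(Mul(-6, Pow(Add(2, 0), 2)), 45) = Add(Mul(-6, Pow(2, 2)), 45) = Add(Mul(-6, 4), 45) = Add(-24, 45) = 21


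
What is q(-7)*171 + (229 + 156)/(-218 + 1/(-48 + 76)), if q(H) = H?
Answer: -7316071/6103 ≈ -1198.8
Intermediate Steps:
q(-7)*171 + (229 + 156)/(-218 + 1/(-48 + 76)) = -7*171 + (229 + 156)/(-218 + 1/(-48 + 76)) = -1197 + 385/(-218 + 1/28) = -1197 + 385/(-6103/28) = -1197 + 385*(-28/6103) = -1197 - 10780/6103 = -7316071/6103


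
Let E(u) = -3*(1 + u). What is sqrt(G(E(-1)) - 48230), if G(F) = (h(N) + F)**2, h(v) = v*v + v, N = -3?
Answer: I*sqrt(48194) ≈ 219.53*I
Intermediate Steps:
E(u) = -3 - 3*u
h(v) = v + v**2 (h(v) = v**2 + v = v + v**2)
G(F) = (6 + F)**2 (G(F) = (-3*(1 - 3) + F)**2 = (-3*(-2) + F)**2 = (6 + F)**2)
sqrt(G(E(-1)) - 48230) = sqrt((6 + (-3 - 3*(-1)))**2 - 48230) = sqrt((6 + (-3 + 3))**2 - 48230) = sqrt((6 + 0)**2 - 48230) = sqrt(6**2 - 48230) = sqrt(36 - 48230) = sqrt(-48194) = I*sqrt(48194)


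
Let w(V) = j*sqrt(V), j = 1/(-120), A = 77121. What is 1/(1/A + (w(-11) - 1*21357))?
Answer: -203238291117945600/4340560180777916413939 + 79301981880*I*sqrt(11)/4340560180777916413939 ≈ -4.6823e-5 + 6.0595e-11*I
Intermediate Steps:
j = -1/120 ≈ -0.0083333
w(V) = -sqrt(V)/120
1/(1/A + (w(-11) - 1*21357)) = 1/(1/77121 + (-I*sqrt(11)/120 - 1*21357)) = 1/(1/77121 + (-I*sqrt(11)/120 - 21357)) = 1/(1/77121 + (-21357 - I*sqrt(11)/120)) = 1/(-1647073196/77121 - I*sqrt(11)/120)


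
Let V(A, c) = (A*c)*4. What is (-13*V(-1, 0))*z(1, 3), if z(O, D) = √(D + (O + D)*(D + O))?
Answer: 0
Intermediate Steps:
V(A, c) = 4*A*c
z(O, D) = √(D + (D + O)²) (z(O, D) = √(D + (D + O)*(D + O)) = √(D + (D + O)²))
(-13*V(-1, 0))*z(1, 3) = (-52*(-1)*0)*√(3 + (3 + 1)²) = (-13*0)*√(3 + 4²) = 0*√(3 + 16) = 0*√19 = 0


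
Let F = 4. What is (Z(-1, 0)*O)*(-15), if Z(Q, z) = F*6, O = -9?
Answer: 3240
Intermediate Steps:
Z(Q, z) = 24 (Z(Q, z) = 4*6 = 24)
(Z(-1, 0)*O)*(-15) = (24*(-9))*(-15) = -216*(-15) = 3240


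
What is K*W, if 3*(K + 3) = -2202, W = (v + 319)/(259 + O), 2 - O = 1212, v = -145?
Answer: 42746/317 ≈ 134.85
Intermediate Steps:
O = -1210 (O = 2 - 1*1212 = 2 - 1212 = -1210)
W = -58/317 (W = (-145 + 319)/(259 - 1210) = 174/(-951) = 174*(-1/951) = -58/317 ≈ -0.18297)
K = -737 (K = -3 + (⅓)*(-2202) = -3 - 734 = -737)
K*W = -737*(-58/317) = 42746/317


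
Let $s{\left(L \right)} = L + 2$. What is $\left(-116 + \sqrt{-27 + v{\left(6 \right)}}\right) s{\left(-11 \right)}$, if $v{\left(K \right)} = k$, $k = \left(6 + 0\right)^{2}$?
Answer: $1017$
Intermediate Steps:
$s{\left(L \right)} = 2 + L$
$k = 36$ ($k = 6^{2} = 36$)
$v{\left(K \right)} = 36$
$\left(-116 + \sqrt{-27 + v{\left(6 \right)}}\right) s{\left(-11 \right)} = \left(-116 + \sqrt{-27 + 36}\right) \left(2 - 11\right) = \left(-116 + \sqrt{9}\right) \left(-9\right) = \left(-116 + 3\right) \left(-9\right) = \left(-113\right) \left(-9\right) = 1017$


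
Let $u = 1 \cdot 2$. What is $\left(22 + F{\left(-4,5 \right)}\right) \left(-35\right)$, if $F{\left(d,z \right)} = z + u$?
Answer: $-1015$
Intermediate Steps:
$u = 2$
$F{\left(d,z \right)} = 2 + z$ ($F{\left(d,z \right)} = z + 2 = 2 + z$)
$\left(22 + F{\left(-4,5 \right)}\right) \left(-35\right) = \left(22 + \left(2 + 5\right)\right) \left(-35\right) = \left(22 + 7\right) \left(-35\right) = 29 \left(-35\right) = -1015$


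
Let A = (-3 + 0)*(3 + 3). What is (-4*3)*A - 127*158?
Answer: -19850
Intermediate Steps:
A = -18 (A = -3*6 = -18)
(-4*3)*A - 127*158 = -4*3*(-18) - 127*158 = -12*(-18) - 20066 = 216 - 20066 = -19850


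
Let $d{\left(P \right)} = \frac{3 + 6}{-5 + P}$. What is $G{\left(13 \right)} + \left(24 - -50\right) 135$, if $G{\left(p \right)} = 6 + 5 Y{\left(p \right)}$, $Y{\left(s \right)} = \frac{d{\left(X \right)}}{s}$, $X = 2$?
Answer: $\frac{129933}{13} \approx 9994.8$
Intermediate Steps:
$d{\left(P \right)} = \frac{9}{-5 + P}$
$Y{\left(s \right)} = - \frac{3}{s}$ ($Y{\left(s \right)} = \frac{9 \frac{1}{-5 + 2}}{s} = \frac{9 \frac{1}{-3}}{s} = \frac{9 \left(- \frac{1}{3}\right)}{s} = - \frac{3}{s}$)
$G{\left(p \right)} = 6 - \frac{15}{p}$ ($G{\left(p \right)} = 6 + 5 \left(- \frac{3}{p}\right) = 6 - \frac{15}{p}$)
$G{\left(13 \right)} + \left(24 - -50\right) 135 = \left(6 - \frac{15}{13}\right) + \left(24 - -50\right) 135 = \left(6 - \frac{15}{13}\right) + \left(24 + 50\right) 135 = \left(6 - \frac{15}{13}\right) + 74 \cdot 135 = \frac{63}{13} + 9990 = \frac{129933}{13}$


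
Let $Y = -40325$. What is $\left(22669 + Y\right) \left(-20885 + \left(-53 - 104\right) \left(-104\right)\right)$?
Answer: $80458392$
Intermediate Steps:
$\left(22669 + Y\right) \left(-20885 + \left(-53 - 104\right) \left(-104\right)\right) = \left(22669 - 40325\right) \left(-20885 + \left(-53 - 104\right) \left(-104\right)\right) = - 17656 \left(-20885 - -16328\right) = - 17656 \left(-20885 + 16328\right) = \left(-17656\right) \left(-4557\right) = 80458392$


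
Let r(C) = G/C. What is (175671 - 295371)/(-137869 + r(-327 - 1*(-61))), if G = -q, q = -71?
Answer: 1273608/1466929 ≈ 0.86821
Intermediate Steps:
G = 71 (G = -1*(-71) = 71)
r(C) = 71/C
(175671 - 295371)/(-137869 + r(-327 - 1*(-61))) = (175671 - 295371)/(-137869 + 71/(-327 - 1*(-61))) = -119700/(-137869 + 71/(-327 + 61)) = -119700/(-137869 + 71/(-266)) = -119700/(-137869 + 71*(-1/266)) = -119700/(-137869 - 71/266) = -119700/(-36673225/266) = -119700*(-266/36673225) = 1273608/1466929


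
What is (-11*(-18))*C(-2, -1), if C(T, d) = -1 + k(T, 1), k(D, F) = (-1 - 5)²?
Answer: 6930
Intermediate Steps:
k(D, F) = 36 (k(D, F) = (-6)² = 36)
C(T, d) = 35 (C(T, d) = -1 + 36 = 35)
(-11*(-18))*C(-2, -1) = -11*(-18)*35 = 198*35 = 6930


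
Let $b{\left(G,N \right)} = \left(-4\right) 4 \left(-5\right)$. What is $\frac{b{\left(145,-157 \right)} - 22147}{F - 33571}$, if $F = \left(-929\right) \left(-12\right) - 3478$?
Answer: $\frac{22067}{25901} \approx 0.85197$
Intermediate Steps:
$F = 7670$ ($F = 11148 - 3478 = 7670$)
$b{\left(G,N \right)} = 80$ ($b{\left(G,N \right)} = \left(-16\right) \left(-5\right) = 80$)
$\frac{b{\left(145,-157 \right)} - 22147}{F - 33571} = \frac{80 - 22147}{7670 - 33571} = - \frac{22067}{-25901} = \left(-22067\right) \left(- \frac{1}{25901}\right) = \frac{22067}{25901}$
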